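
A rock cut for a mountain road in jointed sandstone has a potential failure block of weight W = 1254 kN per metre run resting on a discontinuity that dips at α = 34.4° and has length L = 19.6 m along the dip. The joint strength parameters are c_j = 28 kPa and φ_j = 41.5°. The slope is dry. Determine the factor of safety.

FS = 2.07

Resolving the block weight along and normal to the plane and applying the Mohr–Coulomb strength on the joint:
N' = W cosα = 1254·cos34.4° = 1034.7 kN/m
Driving force T = W sinα = 1254·sin34.4° = 708.5 kN/m
Resisting force R = c_j·L + N'·tanφ_j = 28·19.6 + 1034.7·tan41.5° = 548.8 + 915.4 = 1464.2 kN/m
FS = R / T = 1464.2 / 708.5 = 2.067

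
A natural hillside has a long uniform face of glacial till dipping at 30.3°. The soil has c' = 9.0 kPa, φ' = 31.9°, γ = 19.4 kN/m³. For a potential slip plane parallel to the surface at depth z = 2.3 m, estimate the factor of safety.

For an infinite slope with a slip plane parallel to the surface (no pore pressure): FS = [c' + γz cos²β tanφ'] / [γz sinβ cosβ].
γz = 19.4·2.3 = 44.62 kN/m²
Numerator = 9.0 + 44.62·cos²30.3°·tan31.9° = 9.0 + 44.62·0.7455·0.6224 = 29.704 kPa
Denominator = 44.62·sin30.3°·cos30.3° = 44.62·0.5045·0.8634 = 19.437 kPa
FS = 29.704 / 19.437 = 1.528

FS = 1.53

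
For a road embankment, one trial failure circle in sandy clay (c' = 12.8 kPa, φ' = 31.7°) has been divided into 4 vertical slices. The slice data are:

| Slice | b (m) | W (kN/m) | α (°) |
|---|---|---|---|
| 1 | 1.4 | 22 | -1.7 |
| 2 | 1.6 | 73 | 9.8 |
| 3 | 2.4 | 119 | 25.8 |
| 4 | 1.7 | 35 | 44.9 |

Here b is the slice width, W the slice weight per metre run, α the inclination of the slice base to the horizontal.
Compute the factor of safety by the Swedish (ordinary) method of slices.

FS = 2.75

Ordinary method of slices: FS = Σ[c'·Δl_i + (W_i cosα_i)·tanφ'] / Σ W_i sinα_i, with Δl_i = b_i / cosα_i.
Slice 1: Δl = 1.4/cos(-1.7°) = 1.401 m; N'_1 = 22·cos(-1.7°) = 22.0; c'Δl = 17.93; W sinα = -0.7
Slice 2: Δl = 1.6/cos9.8° = 1.624 m; N'_2 = 73·cos9.8° = 71.9; c'Δl = 20.78; W sinα = 12.4
Slice 3: Δl = 2.4/cos25.8° = 2.666 m; N'_3 = 119·cos25.8° = 107.1; c'Δl = 34.12; W sinα = 51.8
Slice 4: Δl = 1.7/cos44.9° = 2.400 m; N'_4 = 35·cos44.9° = 24.8; c'Δl = 30.72; W sinα = 24.7
Σc'Δl = 103.6 kN/m; ΣN' = 225.9 kN/m; ΣW sinα = 88.3 kN/m
Resisting = 103.6 + 225.9·tan31.7° = 103.6 + 139.5 = 243.0 kN/m
FS = 243.0 / 88.3 = 2.753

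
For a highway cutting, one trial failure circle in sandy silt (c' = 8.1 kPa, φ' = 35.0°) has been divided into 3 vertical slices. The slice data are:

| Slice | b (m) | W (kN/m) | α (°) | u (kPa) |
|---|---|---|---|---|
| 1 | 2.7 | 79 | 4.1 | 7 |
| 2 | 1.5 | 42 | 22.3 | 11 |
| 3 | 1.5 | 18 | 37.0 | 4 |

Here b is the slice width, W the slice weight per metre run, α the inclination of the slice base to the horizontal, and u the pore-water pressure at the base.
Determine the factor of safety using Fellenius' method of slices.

Ordinary method of slices: FS = Σ[c'·Δl_i + (W_i cosα_i − u_i·Δl_i)·tanφ'] / Σ W_i sinα_i, with Δl_i = b_i / cosα_i.
Slice 1: Δl = 2.7/cos4.1° = 2.707 m; N'_1 = 79·cos4.1° − 7·2.707 = 59.8; c'Δl = 21.93; W sinα = 5.6
Slice 2: Δl = 1.5/cos22.3° = 1.621 m; N'_2 = 42·cos22.3° − 11·1.621 = 21.0; c'Δl = 13.13; W sinα = 15.9
Slice 3: Δl = 1.5/cos37.0° = 1.878 m; N'_3 = 18·cos37.0° − 4·1.878 = 6.9; c'Δl = 15.21; W sinα = 10.8
Σc'Δl = 50.3 kN/m; ΣN' = 87.7 kN/m; ΣW sinα = 32.4 kN/m
Resisting = 50.3 + 87.7·tan35.0° = 50.3 + 61.4 = 111.7 kN/m
FS = 111.7 / 32.4 = 3.446

FS = 3.45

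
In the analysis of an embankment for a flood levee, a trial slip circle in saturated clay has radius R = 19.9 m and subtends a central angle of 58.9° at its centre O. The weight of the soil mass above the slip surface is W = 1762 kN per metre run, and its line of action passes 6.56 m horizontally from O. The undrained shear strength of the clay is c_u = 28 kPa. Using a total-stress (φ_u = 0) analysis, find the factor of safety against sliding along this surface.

Taking moments about the centre O, the resisting moment is provided by the undrained shear strength acting along the arc:
Arc length L_a = R·θ = 19.9·(58.9°·π/180) = 19.9·1.0280 = 20.46 m
M_R = c_u·L_a·R = 28·20.46·19.9 = 11398.7 kN·m/m
M_D = W·d = 1762·6.56 = 11558.7 kN·m/m
FS = M_R / M_D = 11398.7 / 11558.7 = 0.986

FS = 0.99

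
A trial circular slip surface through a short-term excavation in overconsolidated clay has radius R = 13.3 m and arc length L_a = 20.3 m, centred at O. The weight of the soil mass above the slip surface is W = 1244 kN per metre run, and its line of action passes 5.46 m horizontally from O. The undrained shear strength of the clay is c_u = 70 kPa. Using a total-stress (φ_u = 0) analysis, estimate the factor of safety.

Taking moments about the centre O, the resisting moment is provided by the undrained shear strength acting along the arc:
M_R = c_u·L_a·R = 70·20.30·13.3 = 18899.3 kN·m/m
M_D = W·d = 1244·5.46 = 6792.2 kN·m/m
FS = M_R / M_D = 18899.3 / 6792.2 = 2.782

FS = 2.78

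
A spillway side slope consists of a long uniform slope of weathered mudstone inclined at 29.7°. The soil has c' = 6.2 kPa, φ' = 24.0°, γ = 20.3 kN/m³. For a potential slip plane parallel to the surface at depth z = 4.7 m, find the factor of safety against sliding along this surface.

For an infinite slope with a slip plane parallel to the surface (no pore pressure): FS = [c' + γz cos²β tanφ'] / [γz sinβ cosβ].
γz = 20.3·4.7 = 95.41 kN/m²
Numerator = 6.2 + 95.41·cos²29.7°·tan24.0° = 6.2 + 95.41·0.7545·0.4452 = 38.251 kPa
Denominator = 95.41·sin29.7°·cos29.7° = 95.41·0.4955·0.8686 = 41.062 kPa
FS = 38.251 / 41.062 = 0.932

FS = 0.93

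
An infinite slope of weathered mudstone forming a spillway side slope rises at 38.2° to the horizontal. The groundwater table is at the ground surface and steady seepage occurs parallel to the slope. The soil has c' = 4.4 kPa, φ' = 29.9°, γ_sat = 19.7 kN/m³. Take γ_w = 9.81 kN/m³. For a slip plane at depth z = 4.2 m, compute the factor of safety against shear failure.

With seepage parallel to the slope and the water table at the surface, the effective normal stress on the slip plane uses the buoyant unit weight γ' = γ_sat − γ_w while the driving shear stress uses γ_sat:
FS = [c' + γ' z cos²β tanφ'] / [γ_sat z sinβ cosβ]
γ' = 19.7 − 9.81 = 9.89 kN/m³
Numerator = 4.4 + 9.89·4.2·cos²38.2°·tan29.9° = 4.4 + 9.89·4.2·0.6176·0.5750 = 19.151 kPa
Denominator = 19.7·4.2·sin38.2°·cos38.2° = 19.7·4.2·0.6184·0.7859 = 40.210 kPa
FS = 19.151 / 40.210 = 0.476

FS = 0.48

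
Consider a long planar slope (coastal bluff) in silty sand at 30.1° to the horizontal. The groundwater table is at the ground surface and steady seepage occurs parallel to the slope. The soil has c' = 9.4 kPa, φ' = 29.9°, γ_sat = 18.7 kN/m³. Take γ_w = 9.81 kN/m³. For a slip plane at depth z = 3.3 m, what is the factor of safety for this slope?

With seepage parallel to the slope and the water table at the surface, the effective normal stress on the slip plane uses the buoyant unit weight γ' = γ_sat − γ_w while the driving shear stress uses γ_sat:
FS = [c' + γ' z cos²β tanφ'] / [γ_sat z sinβ cosβ]
γ' = 18.7 − 9.81 = 8.89 kN/m³
Numerator = 9.4 + 8.89·3.3·cos²30.1°·tan29.9° = 9.4 + 8.89·3.3·0.7485·0.5750 = 22.027 kPa
Denominator = 18.7·3.3·sin30.1°·cos30.1° = 18.7·3.3·0.5015·0.8652 = 26.775 kPa
FS = 22.027 / 26.775 = 0.823

FS = 0.82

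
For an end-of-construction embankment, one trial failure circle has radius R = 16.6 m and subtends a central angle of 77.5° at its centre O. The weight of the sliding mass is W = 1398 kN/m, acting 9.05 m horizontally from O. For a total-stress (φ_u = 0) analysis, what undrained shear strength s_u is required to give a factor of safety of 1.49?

FS = s_u·L_a·R / (W·d), so s_u = FS·W·d / (L_a·R).
Arc length L_a = R·θ = 16.6·(77.5°·π/180) = 16.6·1.3526 = 22.45 m
s_u = 1.49·1398·9.05 / (22.45·16.6) = 18851.3 / 372.73 = 50.58 kPa

s_u = 50.6 kPa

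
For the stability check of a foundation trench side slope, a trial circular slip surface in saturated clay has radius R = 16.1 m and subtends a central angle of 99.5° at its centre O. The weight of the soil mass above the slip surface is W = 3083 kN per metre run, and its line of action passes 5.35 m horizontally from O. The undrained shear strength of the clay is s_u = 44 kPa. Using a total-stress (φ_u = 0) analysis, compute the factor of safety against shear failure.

FS = 1.20

Taking moments about the centre O, the resisting moment is provided by the undrained shear strength acting along the arc:
Arc length L_a = R·θ = 16.1·(99.5°·π/180) = 16.1·1.7366 = 27.96 m
M_R = s_u·L_a·R = 44·27.96·16.1 = 19806.4 kN·m/m
M_D = W·d = 3083·5.35 = 16494.0 kN·m/m
FS = M_R / M_D = 19806.4 / 16494.0 = 1.201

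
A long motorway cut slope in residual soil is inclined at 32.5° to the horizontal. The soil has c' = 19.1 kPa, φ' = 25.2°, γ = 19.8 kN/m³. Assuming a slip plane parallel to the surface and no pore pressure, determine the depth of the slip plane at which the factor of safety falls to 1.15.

z = 5.17 m

Setting FS = 1.15 in FS = [c' + γz cos²β tanφ'] / [γz sinβ cosβ] and solving for z:
z = c' / [γ cosβ (FS·sinβ − cosβ·tanφ')]
  = 19.1 / [19.8·cos32.5°·(1.15·sin32.5° − cos32.5°·tan25.2°)]
  = 19.1 / [19.8·0.8434·(1.15·0.5373 − 0.8434·0.4706)]
  = 19.1 / 3.6909 = 5.175 m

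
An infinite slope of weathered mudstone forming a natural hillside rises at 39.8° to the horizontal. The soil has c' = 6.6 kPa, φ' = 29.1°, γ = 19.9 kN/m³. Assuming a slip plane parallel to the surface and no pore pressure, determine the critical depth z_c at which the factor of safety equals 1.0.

Setting FS = 1.00 in FS = [c' + γz cos²β tanφ'] / [γz sinβ cosβ] and solving for z:
z = c' / [γ cosβ (FS·sinβ − cosβ·tanφ')]
  = 6.6 / [19.9·cos39.8°·(1.00·sin39.8° − cos39.8°·tan29.1°)]
  = 6.6 / [19.9·0.7683·(1.00·0.6401 − 0.7683·0.5566)]
  = 6.6 / 3.2487 = 2.032 m

z_c = 2.03 m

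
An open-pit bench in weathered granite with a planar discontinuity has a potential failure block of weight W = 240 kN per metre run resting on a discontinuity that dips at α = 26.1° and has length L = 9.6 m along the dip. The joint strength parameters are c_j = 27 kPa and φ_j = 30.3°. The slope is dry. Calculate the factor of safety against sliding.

Resolving the block weight along and normal to the plane and applying the Mohr–Coulomb strength on the joint:
N' = W cosα = 240·cos26.1° = 215.5 kN/m
Driving force T = W sinα = 240·sin26.1° = 105.6 kN/m
Resisting force R = c_j·L + N'·tanφ_j = 27·9.6 + 215.5·tan30.3° = 259.2 + 125.9 = 385.1 kN/m
FS = R / T = 385.1 / 105.6 = 3.648

FS = 3.65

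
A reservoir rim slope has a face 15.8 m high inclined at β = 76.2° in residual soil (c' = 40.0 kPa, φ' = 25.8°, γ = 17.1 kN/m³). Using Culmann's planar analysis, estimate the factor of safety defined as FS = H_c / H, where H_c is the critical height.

FS = 1.43

H_c = (4c'/γ) · sinβ cosφ' / [1 − cos(β − φ')]
    = (4·40.0/17.1) · sin76.2°·cos25.8° / [1 − cos50.4°]
    = 9.357 · 0.8743 / 0.3626 = 22.56 m
FS = H_c / H = 22.56 / 15.8 = 1.428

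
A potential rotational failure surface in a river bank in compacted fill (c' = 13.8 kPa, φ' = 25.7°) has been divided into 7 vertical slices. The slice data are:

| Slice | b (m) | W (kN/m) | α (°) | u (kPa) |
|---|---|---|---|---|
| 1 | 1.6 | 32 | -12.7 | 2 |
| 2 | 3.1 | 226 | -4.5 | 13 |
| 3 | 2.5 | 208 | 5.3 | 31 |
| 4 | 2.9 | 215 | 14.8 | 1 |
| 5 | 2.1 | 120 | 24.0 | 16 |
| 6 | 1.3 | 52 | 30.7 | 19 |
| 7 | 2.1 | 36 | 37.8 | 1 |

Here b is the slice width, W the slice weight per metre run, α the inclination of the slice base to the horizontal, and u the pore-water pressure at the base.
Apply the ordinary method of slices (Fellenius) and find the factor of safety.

Ordinary method of slices: FS = Σ[c'·Δl_i + (W_i cosα_i − u_i·Δl_i)·tanφ'] / Σ W_i sinα_i, with Δl_i = b_i / cosα_i.
Slice 1: Δl = 1.6/cos(-12.7°) = 1.640 m; N'_1 = 32·cos(-12.7°) − 2·1.640 = 27.9; c'Δl = 22.63; W sinα = -7.0
Slice 2: Δl = 3.1/cos(-4.5°) = 3.110 m; N'_2 = 226·cos(-4.5°) − 13·3.110 = 184.9; c'Δl = 42.91; W sinα = -17.7
Slice 3: Δl = 2.5/cos5.3° = 2.511 m; N'_3 = 208·cos5.3° − 31·2.511 = 129.3; c'Δl = 34.65; W sinα = 19.2
Slice 4: Δl = 2.9/cos14.8° = 3.000 m; N'_4 = 215·cos14.8° − 1·3.000 = 204.9; c'Δl = 41.39; W sinα = 54.9
Slice 5: Δl = 2.1/cos24.0° = 2.299 m; N'_5 = 120·cos24.0° − 16·2.299 = 72.8; c'Δl = 31.72; W sinα = 48.8
Slice 6: Δl = 1.3/cos30.7° = 1.512 m; N'_6 = 52·cos30.7° − 19·1.512 = 16.0; c'Δl = 20.86; W sinα = 26.5
Slice 7: Δl = 2.1/cos37.8° = 2.658 m; N'_7 = 36·cos37.8° − 1·2.658 = 25.8; c'Δl = 36.68; W sinα = 22.1
Σc'Δl = 230.9 kN/m; ΣN' = 661.6 kN/m; ΣW sinα = 146.8 kN/m
Resisting = 230.9 + 661.6·tan25.7° = 230.9 + 318.4 = 549.2 kN/m
FS = 549.2 / 146.8 = 3.742

FS = 3.74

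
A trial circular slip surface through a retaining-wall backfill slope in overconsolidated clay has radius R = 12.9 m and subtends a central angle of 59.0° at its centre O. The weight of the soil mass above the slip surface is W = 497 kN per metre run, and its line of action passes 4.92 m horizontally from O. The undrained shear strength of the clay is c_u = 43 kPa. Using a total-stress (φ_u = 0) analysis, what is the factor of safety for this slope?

Taking moments about the centre O, the resisting moment is provided by the undrained shear strength acting along the arc:
Arc length L_a = R·θ = 12.9·(59.0°·π/180) = 12.9·1.0297 = 13.28 m
M_R = c_u·L_a·R = 43·13.28·12.9 = 7368.5 kN·m/m
M_D = W·d = 497·4.92 = 2445.2 kN·m/m
FS = M_R / M_D = 7368.5 / 2445.2 = 3.013

FS = 3.01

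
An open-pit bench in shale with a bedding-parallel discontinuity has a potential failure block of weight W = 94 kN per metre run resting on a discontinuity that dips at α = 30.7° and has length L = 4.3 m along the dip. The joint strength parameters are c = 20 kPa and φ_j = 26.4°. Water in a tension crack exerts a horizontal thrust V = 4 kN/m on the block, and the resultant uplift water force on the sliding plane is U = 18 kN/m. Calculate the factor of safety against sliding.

Resolving the block weight along and normal to the plane and applying the Mohr–Coulomb strength on the joint:
N' = W cosα − U − V sinα = 94·cos30.7° − 18 − 4·sin30.7° = 60.8 kN/m
Driving force T = W sinα + V cosα = 94·sin30.7° + 4·cos30.7° = 51.4 kN/m
Resisting force R = c·L + N'·tanφ_j = 20·4.3 + 60.8·tan26.4° = 86.0 + 30.2 = 116.2 kN/m
FS = R / T = 116.2 / 51.4 = 2.259

FS = 2.26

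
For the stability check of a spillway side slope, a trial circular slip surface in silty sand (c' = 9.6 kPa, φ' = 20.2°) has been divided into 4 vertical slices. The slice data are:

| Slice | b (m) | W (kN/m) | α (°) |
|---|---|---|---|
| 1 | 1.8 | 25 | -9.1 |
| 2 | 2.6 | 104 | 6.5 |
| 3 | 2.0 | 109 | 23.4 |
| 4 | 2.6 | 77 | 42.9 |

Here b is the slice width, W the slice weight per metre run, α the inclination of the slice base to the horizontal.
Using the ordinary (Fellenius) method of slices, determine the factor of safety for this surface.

Ordinary method of slices: FS = Σ[c'·Δl_i + (W_i cosα_i)·tanφ'] / Σ W_i sinα_i, with Δl_i = b_i / cosα_i.
Slice 1: Δl = 1.8/cos(-9.1°) = 1.823 m; N'_1 = 25·cos(-9.1°) = 24.7; c'Δl = 17.50; W sinα = -4.0
Slice 2: Δl = 2.6/cos6.5° = 2.617 m; N'_2 = 104·cos6.5° = 103.3; c'Δl = 25.12; W sinα = 11.8
Slice 3: Δl = 2.0/cos23.4° = 2.179 m; N'_3 = 109·cos23.4° = 100.0; c'Δl = 20.92; W sinα = 43.3
Slice 4: Δl = 2.6/cos42.9° = 3.549 m; N'_4 = 77·cos42.9° = 56.4; c'Δl = 34.07; W sinα = 52.4
Σc'Δl = 97.6 kN/m; ΣN' = 284.5 kN/m; ΣW sinα = 103.5 kN/m
Resisting = 97.6 + 284.5·tan20.2° = 97.6 + 104.7 = 202.3 kN/m
FS = 202.3 / 103.5 = 1.954

FS = 1.95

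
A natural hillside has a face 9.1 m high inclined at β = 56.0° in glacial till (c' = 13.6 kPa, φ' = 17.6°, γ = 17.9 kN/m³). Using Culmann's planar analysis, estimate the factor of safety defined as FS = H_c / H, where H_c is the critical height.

H_c = (4c'/γ) · sinβ cosφ' / [1 − cos(β − φ')]
    = (4·13.6/17.9) · sin56.0°·cos17.6° / [1 − cos38.4°]
    = 3.039 · 0.7902 / 0.2163 = 11.10 m
FS = H_c / H = 11.10 / 9.1 = 1.220

FS = 1.22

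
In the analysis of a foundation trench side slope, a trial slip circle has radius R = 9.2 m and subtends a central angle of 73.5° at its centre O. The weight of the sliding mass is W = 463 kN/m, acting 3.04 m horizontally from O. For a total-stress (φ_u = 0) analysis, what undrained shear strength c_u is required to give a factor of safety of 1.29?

c_u = 16.7 kPa

FS = c_u·L_a·R / (W·d), so c_u = FS·W·d / (L_a·R).
Arc length L_a = R·θ = 9.2·(73.5°·π/180) = 9.2·1.2828 = 11.80 m
c_u = 1.29·463·3.04 / (11.80·9.2) = 1815.7 / 108.58 = 16.72 kPa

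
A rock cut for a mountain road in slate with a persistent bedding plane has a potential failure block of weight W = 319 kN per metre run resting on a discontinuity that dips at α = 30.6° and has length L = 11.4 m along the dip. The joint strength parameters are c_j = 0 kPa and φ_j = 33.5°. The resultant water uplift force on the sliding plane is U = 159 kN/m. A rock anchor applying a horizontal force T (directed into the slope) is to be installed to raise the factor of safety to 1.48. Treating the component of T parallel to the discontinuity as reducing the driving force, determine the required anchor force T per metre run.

T = 102 kN/m

Resolving forces along and normal to the sliding plane, with the horizontal anchor force T adding T·sinα to the effective normal force and T·cosα acting up the plane against the driving force:
FS = [c_jL + (W cosα − U + T sinα) tanφ_j] / [W sinα − T cosα]
Without the anchor: N' = 115.6 kN/m, driving T_d = 162.4 kN/m, resisting R = 0·11.4 + 115.6·tan33.5° = 76.5 kN/m, FS = 0.47.
Setting FS = 1.48 and solving for T:
1.48·(162.4 − T cos30.6°) = 76.5 + T sin30.6°·tan33.5°
T·(sin30.6°·tan33.5° + 1.48·cos30.6°) = 1.48·162.4 − 76.5
T·(0.5090·0.6619 + 1.48·0.8607) = 240.3 − 76.5 = 163.8
T·1.6108 = 163.8
T = 101.7 kN/m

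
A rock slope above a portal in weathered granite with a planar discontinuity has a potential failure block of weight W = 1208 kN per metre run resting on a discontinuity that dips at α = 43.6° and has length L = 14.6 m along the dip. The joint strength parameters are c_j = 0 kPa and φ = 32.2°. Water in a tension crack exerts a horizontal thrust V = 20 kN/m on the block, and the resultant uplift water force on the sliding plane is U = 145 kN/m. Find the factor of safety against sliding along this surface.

FS = 0.53

Resolving the block weight along and normal to the plane and applying the Mohr–Coulomb strength on the joint:
N' = W cosα − U − V sinα = 1208·cos43.6° − 145 − 20·sin43.6° = 716.0 kN/m
Driving force T = W sinα + V cosα = 1208·sin43.6° + 20·cos43.6° = 847.5 kN/m
Resisting force R = c_j·L + N'·tanφ = 0·14.6 + 716.0·tan32.2° = 0.0 + 450.9 = 450.9 kN/m
FS = R / T = 450.9 / 847.5 = 0.532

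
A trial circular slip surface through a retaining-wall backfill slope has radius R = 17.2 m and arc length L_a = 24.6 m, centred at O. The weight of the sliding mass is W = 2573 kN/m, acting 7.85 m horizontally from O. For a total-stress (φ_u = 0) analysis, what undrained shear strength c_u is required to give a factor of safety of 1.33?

c_u = 63.5 kPa

FS = c_u·L_a·R / (W·d), so c_u = FS·W·d / (L_a·R).
c_u = 1.33·2573·7.85 / (24.60·17.2) = 26863.4 / 423.12 = 63.49 kPa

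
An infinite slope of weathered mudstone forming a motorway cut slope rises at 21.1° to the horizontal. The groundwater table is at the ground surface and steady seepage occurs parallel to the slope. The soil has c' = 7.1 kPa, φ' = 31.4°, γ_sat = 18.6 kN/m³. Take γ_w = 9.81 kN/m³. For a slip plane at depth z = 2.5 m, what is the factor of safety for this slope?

With seepage parallel to the slope and the water table at the surface, the effective normal stress on the slip plane uses the buoyant unit weight γ' = γ_sat − γ_w while the driving shear stress uses γ_sat:
FS = [c' + γ' z cos²β tanφ'] / [γ_sat z sinβ cosβ]
γ' = 18.6 − 9.81 = 8.79 kN/m³
Numerator = 7.1 + 8.79·2.5·cos²21.1°·tan31.4° = 7.1 + 8.79·2.5·0.8704·0.6104 = 18.775 kPa
Denominator = 18.6·2.5·sin21.1°·cos21.1° = 18.6·2.5·0.3600·0.9330 = 15.618 kPa
FS = 18.775 / 15.618 = 1.202

FS = 1.20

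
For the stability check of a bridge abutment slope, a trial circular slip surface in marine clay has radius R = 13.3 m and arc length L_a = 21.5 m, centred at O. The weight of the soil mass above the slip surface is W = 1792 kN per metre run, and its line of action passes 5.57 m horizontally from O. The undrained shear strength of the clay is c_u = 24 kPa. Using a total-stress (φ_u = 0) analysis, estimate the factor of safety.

FS = 0.69

Taking moments about the centre O, the resisting moment is provided by the undrained shear strength acting along the arc:
M_R = c_u·L_a·R = 24·21.50·13.3 = 6862.8 kN·m/m
M_D = W·d = 1792·5.57 = 9981.4 kN·m/m
FS = M_R / M_D = 6862.8 / 9981.4 = 0.688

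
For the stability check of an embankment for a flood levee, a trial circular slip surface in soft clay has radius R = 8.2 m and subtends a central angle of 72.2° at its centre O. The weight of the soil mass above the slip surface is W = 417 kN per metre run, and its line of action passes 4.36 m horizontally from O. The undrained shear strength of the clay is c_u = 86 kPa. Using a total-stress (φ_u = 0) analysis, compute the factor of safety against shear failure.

FS = 4.01

Taking moments about the centre O, the resisting moment is provided by the undrained shear strength acting along the arc:
Arc length L_a = R·θ = 8.2·(72.2°·π/180) = 8.2·1.2601 = 10.33 m
M_R = c_u·L_a·R = 86·10.33·8.2 = 7286.9 kN·m/m
M_D = W·d = 417·4.36 = 1818.1 kN·m/m
FS = M_R / M_D = 7286.9 / 1818.1 = 4.008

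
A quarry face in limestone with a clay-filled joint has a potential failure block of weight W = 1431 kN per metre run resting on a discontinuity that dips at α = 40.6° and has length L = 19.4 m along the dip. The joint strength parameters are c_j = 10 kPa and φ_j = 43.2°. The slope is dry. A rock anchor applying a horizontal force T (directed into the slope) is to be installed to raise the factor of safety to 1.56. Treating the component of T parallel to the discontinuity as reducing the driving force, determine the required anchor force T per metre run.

T = 133 kN/m

Resolving forces along and normal to the sliding plane, with the horizontal anchor force T adding T·sinα to the effective normal force and T·cosα acting up the plane against the driving force:
FS = [c_jL + (W cosα + T sinα) tanφ_j] / [W sinα − T cosα]
Without the anchor: N' = 1086.5 kN/m, driving T_d = 931.3 kN/m, resisting R = 10·19.4 + 1086.5·tan43.2° = 1214.3 kN/m, FS = 1.30.
Setting FS = 1.56 and solving for T:
1.56·(931.3 − T cos40.6°) = 1214.3 + T sin40.6°·tan43.2°
T·(sin40.6°·tan43.2° + 1.56·cos40.6°) = 1.56·931.3 − 1214.3
T·(0.6508·0.9391 + 1.56·0.7593) = 1452.8 − 1214.3 = 238.5
T·1.7956 = 238.5
T = 132.8 kN/m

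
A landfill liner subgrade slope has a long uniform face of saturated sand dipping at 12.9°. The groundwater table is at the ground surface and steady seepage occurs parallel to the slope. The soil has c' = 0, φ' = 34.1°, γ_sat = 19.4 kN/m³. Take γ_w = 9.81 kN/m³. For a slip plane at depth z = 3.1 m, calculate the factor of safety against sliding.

With seepage parallel to the slope and the water table at the surface, the effective normal stress on the slip plane uses the buoyant unit weight γ' = γ_sat − γ_w while the driving shear stress uses γ_sat:
FS = [c' + γ' z cos²β tanφ'] / [γ_sat z sinβ cosβ]
(For c' = 0 this reduces to FS = (γ'/γ_sat)·tanφ'/tanβ.)
γ' = 19.4 − 9.81 = 9.59 kN/m³
Numerator = 0.0 + 9.59·3.1·cos²12.9°·tan34.1° = 0.0 + 9.59·3.1·0.9502·0.6771 = 19.125 kPa
Denominator = 19.4·3.1·sin12.9°·cos12.9° = 19.4·3.1·0.2233·0.9748 = 13.087 kPa
FS = 19.125 / 13.087 = 1.461

FS = 1.46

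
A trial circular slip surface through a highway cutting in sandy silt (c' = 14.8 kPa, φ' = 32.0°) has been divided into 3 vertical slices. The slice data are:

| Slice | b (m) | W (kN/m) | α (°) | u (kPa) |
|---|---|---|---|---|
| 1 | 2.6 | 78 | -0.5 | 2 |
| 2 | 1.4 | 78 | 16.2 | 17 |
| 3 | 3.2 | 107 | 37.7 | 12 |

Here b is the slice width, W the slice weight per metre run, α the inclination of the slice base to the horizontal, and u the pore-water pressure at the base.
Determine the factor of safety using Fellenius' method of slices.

Ordinary method of slices: FS = Σ[c'·Δl_i + (W_i cosα_i − u_i·Δl_i)·tanφ'] / Σ W_i sinα_i, with Δl_i = b_i / cosα_i.
Slice 1: Δl = 2.6/cos(-0.5°) = 2.600 m; N'_1 = 78·cos(-0.5°) − 2·2.600 = 72.8; c'Δl = 38.48; W sinα = -0.7
Slice 2: Δl = 1.4/cos16.2° = 1.458 m; N'_2 = 78·cos16.2° − 17·1.458 = 50.1; c'Δl = 21.58; W sinα = 21.8
Slice 3: Δl = 3.2/cos37.7° = 4.044 m; N'_3 = 107·cos37.7° − 12·4.044 = 36.1; c'Δl = 59.86; W sinα = 65.4
Σc'Δl = 119.9 kN/m; ΣN' = 159.0 kN/m; ΣW sinα = 86.5 kN/m
Resisting = 119.9 + 159.0·tan32.0° = 119.9 + 99.4 = 219.3 kN/m
FS = 219.3 / 86.5 = 2.535

FS = 2.53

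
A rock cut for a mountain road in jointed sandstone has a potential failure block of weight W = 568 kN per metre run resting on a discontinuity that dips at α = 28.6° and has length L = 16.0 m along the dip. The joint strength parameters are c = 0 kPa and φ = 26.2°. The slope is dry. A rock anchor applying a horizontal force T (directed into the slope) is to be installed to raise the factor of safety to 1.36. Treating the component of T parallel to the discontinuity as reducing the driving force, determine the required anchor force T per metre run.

T = 87 kN/m

Resolving forces along and normal to the sliding plane, with the horizontal anchor force T adding T·sinα to the effective normal force and T·cosα acting up the plane against the driving force:
FS = [cL + (W cosα + T sinα) tanφ] / [W sinα − T cosα]
Without the anchor: N' = 498.7 kN/m, driving T_d = 271.9 kN/m, resisting R = 0·16.0 + 498.7·tan26.2° = 245.4 kN/m, FS = 0.90.
Setting FS = 1.36 and solving for T:
1.36·(271.9 − T cos28.6°) = 245.4 + T sin28.6°·tan26.2°
T·(sin28.6°·tan26.2° + 1.36·cos28.6°) = 1.36·271.9 − 245.4
T·(0.4787·0.4921 + 1.36·0.8780) = 369.8 − 245.4 = 124.4
T·1.4296 = 124.4
T = 87.0 kN/m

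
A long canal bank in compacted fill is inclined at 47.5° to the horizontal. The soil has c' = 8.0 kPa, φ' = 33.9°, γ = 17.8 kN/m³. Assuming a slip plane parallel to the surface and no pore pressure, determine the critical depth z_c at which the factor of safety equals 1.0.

z_c = 2.35 m

Setting FS = 1.00 in FS = [c' + γz cos²β tanφ'] / [γz sinβ cosβ] and solving for z:
z = c' / [γ cosβ (FS·sinβ − cosβ·tanφ')]
  = 8.0 / [17.8·cos47.5°·(1.00·sin47.5° − cos47.5°·tan33.9°)]
  = 8.0 / [17.8·0.6756·(1.00·0.7373 − 0.6756·0.6720)]
  = 8.0 / 3.4068 = 2.348 m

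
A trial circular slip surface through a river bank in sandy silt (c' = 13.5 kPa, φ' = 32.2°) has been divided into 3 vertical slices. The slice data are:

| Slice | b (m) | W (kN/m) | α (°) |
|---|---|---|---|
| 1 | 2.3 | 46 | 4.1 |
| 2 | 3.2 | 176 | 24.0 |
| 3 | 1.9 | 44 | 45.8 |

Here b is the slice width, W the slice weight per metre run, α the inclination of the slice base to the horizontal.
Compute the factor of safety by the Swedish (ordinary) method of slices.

FS = 2.49

Ordinary method of slices: FS = Σ[c'·Δl_i + (W_i cosα_i)·tanφ'] / Σ W_i sinα_i, with Δl_i = b_i / cosα_i.
Slice 1: Δl = 2.3/cos4.1° = 2.306 m; N'_1 = 46·cos4.1° = 45.9; c'Δl = 31.13; W sinα = 3.3
Slice 2: Δl = 3.2/cos24.0° = 3.503 m; N'_2 = 176·cos24.0° = 160.8; c'Δl = 47.29; W sinα = 71.6
Slice 3: Δl = 1.9/cos45.8° = 2.725 m; N'_3 = 44·cos45.8° = 30.7; c'Δl = 36.79; W sinα = 31.5
Σc'Δl = 115.2 kN/m; ΣN' = 237.3 kN/m; ΣW sinα = 106.4 kN/m
Resisting = 115.2 + 237.3·tan32.2° = 115.2 + 149.5 = 264.7 kN/m
FS = 264.7 / 106.4 = 2.487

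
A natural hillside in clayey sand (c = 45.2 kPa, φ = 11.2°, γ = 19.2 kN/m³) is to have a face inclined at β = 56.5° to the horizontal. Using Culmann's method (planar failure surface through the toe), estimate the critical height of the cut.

Culmann's analysis gives the critical failure plane at α_cr = (β + φ)/2 = (56.5 + 11.2)/2 = 33.9°, and the critical height
H_c = (4c/γ) · sinβ cosφ / [1 − cos(β − φ)]
    = (4·45.2/19.2) · sin56.5°·cos11.2° / [1 − cos(45.3°)]
    = 9.417 · 0.8339·0.9810 / [1 − 0.7034]
    = 9.417 · 0.8180 / 0.2966
    = 25.97 m

H_c = 25.97 m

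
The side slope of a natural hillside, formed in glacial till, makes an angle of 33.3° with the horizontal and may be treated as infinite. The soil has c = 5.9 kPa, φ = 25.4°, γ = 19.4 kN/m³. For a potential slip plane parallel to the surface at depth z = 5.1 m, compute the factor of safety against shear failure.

FS = 0.85

For an infinite slope with a slip plane parallel to the surface (no pore pressure): FS = [c + γz cos²β tanφ] / [γz sinβ cosβ].
γz = 19.4·5.1 = 98.94 kN/m²
Numerator = 5.9 + 98.94·cos²33.3°·tan25.4° = 5.9 + 98.94·0.6986·0.4748 = 38.719 kPa
Denominator = 98.94·sin33.3°·cos33.3° = 98.94·0.5490·0.8358 = 45.401 kPa
FS = 38.719 / 45.401 = 0.853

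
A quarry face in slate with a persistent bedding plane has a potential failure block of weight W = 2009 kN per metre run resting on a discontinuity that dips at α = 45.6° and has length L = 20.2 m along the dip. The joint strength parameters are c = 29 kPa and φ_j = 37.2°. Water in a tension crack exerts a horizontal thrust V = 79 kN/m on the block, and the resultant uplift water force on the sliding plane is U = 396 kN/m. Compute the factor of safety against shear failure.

FS = 0.88

Resolving the block weight along and normal to the plane and applying the Mohr–Coulomb strength on the joint:
N' = W cosα − U − V sinα = 2009·cos45.6° − 396 − 79·sin45.6° = 953.2 kN/m
Driving force T = W sinα + V cosα = 2009·sin45.6° + 79·cos45.6° = 1490.6 kN/m
Resisting force R = c·L + N'·tanφ_j = 29·20.2 + 953.2·tan37.2° = 585.8 + 723.5 = 1309.3 kN/m
FS = R / T = 1309.3 / 1490.6 = 0.878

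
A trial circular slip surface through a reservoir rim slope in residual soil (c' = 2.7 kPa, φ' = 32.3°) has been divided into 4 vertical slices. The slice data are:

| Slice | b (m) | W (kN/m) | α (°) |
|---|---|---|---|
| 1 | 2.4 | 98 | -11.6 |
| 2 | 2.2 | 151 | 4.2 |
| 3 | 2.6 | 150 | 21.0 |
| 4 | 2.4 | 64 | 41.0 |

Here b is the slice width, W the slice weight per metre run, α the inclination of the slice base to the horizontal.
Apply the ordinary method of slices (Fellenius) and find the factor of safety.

Ordinary method of slices: FS = Σ[c'·Δl_i + (W_i cosα_i)·tanφ'] / Σ W_i sinα_i, with Δl_i = b_i / cosα_i.
Slice 1: Δl = 2.4/cos(-11.6°) = 2.450 m; N'_1 = 98·cos(-11.6°) = 96.0; c'Δl = 6.62; W sinα = -19.7
Slice 2: Δl = 2.2/cos4.2° = 2.206 m; N'_2 = 151·cos4.2° = 150.6; c'Δl = 5.96; W sinα = 11.1
Slice 3: Δl = 2.6/cos21.0° = 2.785 m; N'_3 = 150·cos21.0° = 140.0; c'Δl = 7.52; W sinα = 53.8
Slice 4: Δl = 2.4/cos41.0° = 3.180 m; N'_4 = 64·cos41.0° = 48.3; c'Δl = 8.59; W sinα = 42.0
Σc'Δl = 28.7 kN/m; ΣN' = 434.9 kN/m; ΣW sinα = 87.1 kN/m
Resisting = 28.7 + 434.9·tan32.3° = 28.7 + 275.0 = 303.6 kN/m
FS = 303.6 / 87.1 = 3.486

FS = 3.49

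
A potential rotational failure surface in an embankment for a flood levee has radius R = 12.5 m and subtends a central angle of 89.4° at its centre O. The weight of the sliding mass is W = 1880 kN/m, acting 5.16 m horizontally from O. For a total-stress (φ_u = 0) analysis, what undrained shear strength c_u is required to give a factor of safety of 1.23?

c_u = 48.9 kPa

FS = c_u·L_a·R / (W·d), so c_u = FS·W·d / (L_a·R).
Arc length L_a = R·θ = 12.5·(89.4°·π/180) = 12.5·1.5603 = 19.50 m
c_u = 1.23·1880·5.16 / (19.50·12.5) = 11932.0 / 243.80 = 48.94 kPa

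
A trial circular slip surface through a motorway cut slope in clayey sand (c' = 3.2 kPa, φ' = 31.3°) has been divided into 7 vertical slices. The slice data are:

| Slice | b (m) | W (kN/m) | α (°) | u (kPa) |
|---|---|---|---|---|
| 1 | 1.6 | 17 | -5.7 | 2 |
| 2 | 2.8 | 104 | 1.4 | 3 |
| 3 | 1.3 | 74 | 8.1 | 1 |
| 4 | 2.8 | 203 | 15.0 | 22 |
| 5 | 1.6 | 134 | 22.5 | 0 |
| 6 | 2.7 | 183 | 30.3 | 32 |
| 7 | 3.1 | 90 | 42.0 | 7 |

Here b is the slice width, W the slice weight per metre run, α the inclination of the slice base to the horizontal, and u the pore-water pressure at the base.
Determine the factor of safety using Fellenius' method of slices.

Ordinary method of slices: FS = Σ[c'·Δl_i + (W_i cosα_i − u_i·Δl_i)·tanφ'] / Σ W_i sinα_i, with Δl_i = b_i / cosα_i.
Slice 1: Δl = 1.6/cos(-5.7°) = 1.608 m; N'_1 = 17·cos(-5.7°) − 2·1.608 = 13.7; c'Δl = 5.15; W sinα = -1.7
Slice 2: Δl = 2.8/cos1.4° = 2.801 m; N'_2 = 104·cos1.4° − 3·2.801 = 95.6; c'Δl = 8.96; W sinα = 2.5
Slice 3: Δl = 1.3/cos8.1° = 1.313 m; N'_3 = 74·cos8.1° − 1·1.313 = 71.9; c'Δl = 4.20; W sinα = 10.4
Slice 4: Δl = 2.8/cos15.0° = 2.899 m; N'_4 = 203·cos15.0° − 22·2.899 = 132.3; c'Δl = 9.28; W sinα = 52.5
Slice 5: Δl = 1.6/cos22.5° = 1.732 m; N'_5 = 134·cos22.5° − 0·1.732 = 123.8; c'Δl = 5.54; W sinα = 51.3
Slice 6: Δl = 2.7/cos30.3° = 3.127 m; N'_6 = 183·cos30.3° − 32·3.127 = 57.9; c'Δl = 10.01; W sinα = 92.3
Slice 7: Δl = 3.1/cos42.0° = 4.171 m; N'_7 = 90·cos42.0° − 7·4.171 = 37.7; c'Δl = 13.35; W sinα = 60.2
Σc'Δl = 56.5 kN/m; ΣN' = 532.9 kN/m; ΣW sinα = 267.6 kN/m
Resisting = 56.5 + 532.9·tan31.3° = 56.5 + 324.0 = 380.5 kN/m
FS = 380.5 / 267.6 = 1.422

FS = 1.42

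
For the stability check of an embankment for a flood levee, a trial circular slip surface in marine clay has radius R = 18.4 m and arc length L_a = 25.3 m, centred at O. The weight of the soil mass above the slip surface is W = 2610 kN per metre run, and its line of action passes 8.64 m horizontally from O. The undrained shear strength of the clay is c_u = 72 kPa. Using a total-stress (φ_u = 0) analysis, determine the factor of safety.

Taking moments about the centre O, the resisting moment is provided by the undrained shear strength acting along the arc:
M_R = c_u·L_a·R = 72·25.30·18.4 = 33517.4 kN·m/m
M_D = W·d = 2610·8.64 = 22550.4 kN·m/m
FS = M_R / M_D = 33517.4 / 22550.4 = 1.486

FS = 1.49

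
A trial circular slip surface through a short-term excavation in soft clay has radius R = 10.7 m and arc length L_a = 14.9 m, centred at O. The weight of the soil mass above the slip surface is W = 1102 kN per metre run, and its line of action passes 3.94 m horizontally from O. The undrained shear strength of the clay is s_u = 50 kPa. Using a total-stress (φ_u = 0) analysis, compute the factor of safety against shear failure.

FS = 1.84

Taking moments about the centre O, the resisting moment is provided by the undrained shear strength acting along the arc:
M_R = s_u·L_a·R = 50·14.90·10.7 = 7971.5 kN·m/m
M_D = W·d = 1102·3.94 = 4341.9 kN·m/m
FS = M_R / M_D = 7971.5 / 4341.9 = 1.836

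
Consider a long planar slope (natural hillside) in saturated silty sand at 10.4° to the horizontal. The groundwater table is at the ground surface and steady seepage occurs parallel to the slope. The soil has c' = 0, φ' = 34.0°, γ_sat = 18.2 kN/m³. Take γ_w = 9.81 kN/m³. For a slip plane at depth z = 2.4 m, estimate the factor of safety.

FS = 1.69

With seepage parallel to the slope and the water table at the surface, the effective normal stress on the slip plane uses the buoyant unit weight γ' = γ_sat − γ_w while the driving shear stress uses γ_sat:
FS = [c' + γ' z cos²β tanφ'] / [γ_sat z sinβ cosβ]
(For c' = 0 this reduces to FS = (γ'/γ_sat)·tanφ'/tanβ.)
γ' = 18.2 − 9.81 = 8.39 kN/m³
Numerator = 0.0 + 8.39·2.4·cos²10.4°·tan34.0° = 0.0 + 8.39·2.4·0.9674·0.6745 = 13.139 kPa
Denominator = 18.2·2.4·sin10.4°·cos10.4° = 18.2·2.4·0.1805·0.9836 = 7.756 kPa
FS = 13.139 / 7.756 = 1.694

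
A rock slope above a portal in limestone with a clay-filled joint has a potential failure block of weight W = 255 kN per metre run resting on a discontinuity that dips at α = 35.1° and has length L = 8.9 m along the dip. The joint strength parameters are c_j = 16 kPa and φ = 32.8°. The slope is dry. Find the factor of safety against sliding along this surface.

FS = 1.89

Resolving the block weight along and normal to the plane and applying the Mohr–Coulomb strength on the joint:
N' = W cosα = 255·cos35.1° = 208.6 kN/m
Driving force T = W sinα = 255·sin35.1° = 146.6 kN/m
Resisting force R = c_j·L + N'·tanφ = 16·8.9 + 208.6·tan32.8° = 142.4 + 134.5 = 276.9 kN/m
FS = R / T = 276.9 / 146.6 = 1.888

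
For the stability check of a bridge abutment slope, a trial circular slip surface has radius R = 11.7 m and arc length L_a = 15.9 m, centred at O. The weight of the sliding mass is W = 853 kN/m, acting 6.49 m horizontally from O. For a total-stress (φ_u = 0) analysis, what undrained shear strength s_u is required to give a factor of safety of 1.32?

s_u = 39.3 kPa

FS = s_u·L_a·R / (W·d), so s_u = FS·W·d / (L_a·R).
s_u = 1.32·853·6.49 / (15.90·11.7) = 7307.5 / 186.03 = 39.28 kPa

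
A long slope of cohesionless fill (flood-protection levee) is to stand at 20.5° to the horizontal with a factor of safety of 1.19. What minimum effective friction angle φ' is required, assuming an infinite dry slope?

φ' = 24.0°

FS = tanφ'/tanβ ⇒ tanφ' = FS · tanβ = 1.19 · tan20.5° = 0.4449
φ' = arctan(0.4449) = 23.99°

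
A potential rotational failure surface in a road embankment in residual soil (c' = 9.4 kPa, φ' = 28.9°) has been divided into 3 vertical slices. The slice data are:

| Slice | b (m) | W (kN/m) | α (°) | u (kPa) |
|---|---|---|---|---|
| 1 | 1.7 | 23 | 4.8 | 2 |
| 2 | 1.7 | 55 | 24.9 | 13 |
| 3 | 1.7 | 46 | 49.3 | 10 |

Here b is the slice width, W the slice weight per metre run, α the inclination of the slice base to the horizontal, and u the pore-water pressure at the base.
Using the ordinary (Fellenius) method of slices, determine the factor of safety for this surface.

FS = 1.42

Ordinary method of slices: FS = Σ[c'·Δl_i + (W_i cosα_i − u_i·Δl_i)·tanφ'] / Σ W_i sinα_i, with Δl_i = b_i / cosα_i.
Slice 1: Δl = 1.7/cos4.8° = 1.706 m; N'_1 = 23·cos4.8° − 2·1.706 = 19.5; c'Δl = 16.04; W sinα = 1.9
Slice 2: Δl = 1.7/cos24.9° = 1.874 m; N'_2 = 55·cos24.9° − 13·1.874 = 25.5; c'Δl = 17.62; W sinα = 23.2
Slice 3: Δl = 1.7/cos49.3° = 2.607 m; N'_3 = 46·cos49.3° − 10·2.607 = 3.9; c'Δl = 24.51; W sinα = 34.9
Σc'Δl = 58.2 kN/m; ΣN' = 49.0 kN/m; ΣW sinα = 60.0 kN/m
Resisting = 58.2 + 49.0·tan28.9° = 58.2 + 27.0 = 85.2 kN/m
FS = 85.2 / 60.0 = 1.421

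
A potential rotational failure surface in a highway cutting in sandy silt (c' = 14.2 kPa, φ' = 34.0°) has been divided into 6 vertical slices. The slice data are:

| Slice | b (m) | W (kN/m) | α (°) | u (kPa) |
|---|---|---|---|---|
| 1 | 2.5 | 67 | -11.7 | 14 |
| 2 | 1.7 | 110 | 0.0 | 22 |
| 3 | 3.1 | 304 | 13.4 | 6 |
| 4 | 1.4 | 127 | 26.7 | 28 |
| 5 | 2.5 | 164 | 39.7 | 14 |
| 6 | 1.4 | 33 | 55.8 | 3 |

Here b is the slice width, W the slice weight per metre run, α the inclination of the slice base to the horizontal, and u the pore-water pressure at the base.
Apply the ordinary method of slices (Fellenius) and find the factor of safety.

Ordinary method of slices: FS = Σ[c'·Δl_i + (W_i cosα_i − u_i·Δl_i)·tanφ'] / Σ W_i sinα_i, with Δl_i = b_i / cosα_i.
Slice 1: Δl = 2.5/cos(-11.7°) = 2.553 m; N'_1 = 67·cos(-11.7°) − 14·2.553 = 29.9; c'Δl = 36.25; W sinα = -13.6
Slice 2: Δl = 1.7/cos0.0° = 1.700 m; N'_2 = 110·cos0.0° − 22·1.700 = 72.6; c'Δl = 24.14; W sinα = 0.0
Slice 3: Δl = 3.1/cos13.4° = 3.187 m; N'_3 = 304·cos13.4° − 6·3.187 = 276.6; c'Δl = 45.25; W sinα = 70.5
Slice 4: Δl = 1.4/cos26.7° = 1.567 m; N'_4 = 127·cos26.7° − 28·1.567 = 69.6; c'Δl = 22.25; W sinα = 57.1
Slice 5: Δl = 2.5/cos39.7° = 3.249 m; N'_5 = 164·cos39.7° − 14·3.249 = 80.7; c'Δl = 46.14; W sinα = 104.8
Slice 6: Δl = 1.4/cos55.8° = 2.491 m; N'_6 = 33·cos55.8° − 3·2.491 = 11.1; c'Δl = 35.37; W sinα = 27.3
Σc'Δl = 209.4 kN/m; ΣN' = 540.4 kN/m; ΣW sinα = 246.0 kN/m
Resisting = 209.4 + 540.4·tan34.0° = 209.4 + 364.5 = 573.9 kN/m
FS = 573.9 / 246.0 = 2.333

FS = 2.33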